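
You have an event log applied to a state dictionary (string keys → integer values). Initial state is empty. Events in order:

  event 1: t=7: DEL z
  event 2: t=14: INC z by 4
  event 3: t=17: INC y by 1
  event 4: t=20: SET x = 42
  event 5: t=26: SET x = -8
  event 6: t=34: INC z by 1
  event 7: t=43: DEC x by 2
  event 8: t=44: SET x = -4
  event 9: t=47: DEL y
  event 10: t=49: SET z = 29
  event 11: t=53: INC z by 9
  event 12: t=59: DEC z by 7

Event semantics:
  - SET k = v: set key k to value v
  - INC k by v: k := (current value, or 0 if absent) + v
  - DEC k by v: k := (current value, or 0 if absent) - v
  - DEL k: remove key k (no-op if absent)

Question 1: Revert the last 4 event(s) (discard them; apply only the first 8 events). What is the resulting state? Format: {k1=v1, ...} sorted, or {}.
Answer: {x=-4, y=1, z=5}

Derivation:
Keep first 8 events (discard last 4):
  after event 1 (t=7: DEL z): {}
  after event 2 (t=14: INC z by 4): {z=4}
  after event 3 (t=17: INC y by 1): {y=1, z=4}
  after event 4 (t=20: SET x = 42): {x=42, y=1, z=4}
  after event 5 (t=26: SET x = -8): {x=-8, y=1, z=4}
  after event 6 (t=34: INC z by 1): {x=-8, y=1, z=5}
  after event 7 (t=43: DEC x by 2): {x=-10, y=1, z=5}
  after event 8 (t=44: SET x = -4): {x=-4, y=1, z=5}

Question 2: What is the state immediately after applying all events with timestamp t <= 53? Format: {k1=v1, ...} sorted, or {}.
Answer: {x=-4, z=38}

Derivation:
Apply events with t <= 53 (11 events):
  after event 1 (t=7: DEL z): {}
  after event 2 (t=14: INC z by 4): {z=4}
  after event 3 (t=17: INC y by 1): {y=1, z=4}
  after event 4 (t=20: SET x = 42): {x=42, y=1, z=4}
  after event 5 (t=26: SET x = -8): {x=-8, y=1, z=4}
  after event 6 (t=34: INC z by 1): {x=-8, y=1, z=5}
  after event 7 (t=43: DEC x by 2): {x=-10, y=1, z=5}
  after event 8 (t=44: SET x = -4): {x=-4, y=1, z=5}
  after event 9 (t=47: DEL y): {x=-4, z=5}
  after event 10 (t=49: SET z = 29): {x=-4, z=29}
  after event 11 (t=53: INC z by 9): {x=-4, z=38}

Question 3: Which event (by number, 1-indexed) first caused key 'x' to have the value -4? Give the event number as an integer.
Looking for first event where x becomes -4:
  event 4: x = 42
  event 5: x = -8
  event 6: x = -8
  event 7: x = -10
  event 8: x -10 -> -4  <-- first match

Answer: 8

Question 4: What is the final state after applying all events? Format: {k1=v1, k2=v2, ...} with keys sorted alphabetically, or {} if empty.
  after event 1 (t=7: DEL z): {}
  after event 2 (t=14: INC z by 4): {z=4}
  after event 3 (t=17: INC y by 1): {y=1, z=4}
  after event 4 (t=20: SET x = 42): {x=42, y=1, z=4}
  after event 5 (t=26: SET x = -8): {x=-8, y=1, z=4}
  after event 6 (t=34: INC z by 1): {x=-8, y=1, z=5}
  after event 7 (t=43: DEC x by 2): {x=-10, y=1, z=5}
  after event 8 (t=44: SET x = -4): {x=-4, y=1, z=5}
  after event 9 (t=47: DEL y): {x=-4, z=5}
  after event 10 (t=49: SET z = 29): {x=-4, z=29}
  after event 11 (t=53: INC z by 9): {x=-4, z=38}
  after event 12 (t=59: DEC z by 7): {x=-4, z=31}

Answer: {x=-4, z=31}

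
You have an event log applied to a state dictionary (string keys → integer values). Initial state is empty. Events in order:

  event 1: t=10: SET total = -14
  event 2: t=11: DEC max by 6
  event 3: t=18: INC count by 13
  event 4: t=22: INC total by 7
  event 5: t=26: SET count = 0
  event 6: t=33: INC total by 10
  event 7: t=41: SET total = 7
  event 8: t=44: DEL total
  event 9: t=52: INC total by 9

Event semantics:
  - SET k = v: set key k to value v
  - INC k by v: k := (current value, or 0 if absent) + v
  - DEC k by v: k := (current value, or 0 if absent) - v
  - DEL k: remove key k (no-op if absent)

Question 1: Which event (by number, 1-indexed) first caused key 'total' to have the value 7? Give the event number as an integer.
Looking for first event where total becomes 7:
  event 1: total = -14
  event 2: total = -14
  event 3: total = -14
  event 4: total = -7
  event 5: total = -7
  event 6: total = 3
  event 7: total 3 -> 7  <-- first match

Answer: 7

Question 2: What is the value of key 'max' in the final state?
Track key 'max' through all 9 events:
  event 1 (t=10: SET total = -14): max unchanged
  event 2 (t=11: DEC max by 6): max (absent) -> -6
  event 3 (t=18: INC count by 13): max unchanged
  event 4 (t=22: INC total by 7): max unchanged
  event 5 (t=26: SET count = 0): max unchanged
  event 6 (t=33: INC total by 10): max unchanged
  event 7 (t=41: SET total = 7): max unchanged
  event 8 (t=44: DEL total): max unchanged
  event 9 (t=52: INC total by 9): max unchanged
Final: max = -6

Answer: -6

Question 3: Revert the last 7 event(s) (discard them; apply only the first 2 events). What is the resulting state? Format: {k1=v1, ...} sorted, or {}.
Keep first 2 events (discard last 7):
  after event 1 (t=10: SET total = -14): {total=-14}
  after event 2 (t=11: DEC max by 6): {max=-6, total=-14}

Answer: {max=-6, total=-14}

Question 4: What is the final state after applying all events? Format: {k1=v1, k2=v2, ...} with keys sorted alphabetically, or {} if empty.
Answer: {count=0, max=-6, total=9}

Derivation:
  after event 1 (t=10: SET total = -14): {total=-14}
  after event 2 (t=11: DEC max by 6): {max=-6, total=-14}
  after event 3 (t=18: INC count by 13): {count=13, max=-6, total=-14}
  after event 4 (t=22: INC total by 7): {count=13, max=-6, total=-7}
  after event 5 (t=26: SET count = 0): {count=0, max=-6, total=-7}
  after event 6 (t=33: INC total by 10): {count=0, max=-6, total=3}
  after event 7 (t=41: SET total = 7): {count=0, max=-6, total=7}
  after event 8 (t=44: DEL total): {count=0, max=-6}
  after event 9 (t=52: INC total by 9): {count=0, max=-6, total=9}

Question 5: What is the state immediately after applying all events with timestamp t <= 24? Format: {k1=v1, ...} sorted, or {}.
Apply events with t <= 24 (4 events):
  after event 1 (t=10: SET total = -14): {total=-14}
  after event 2 (t=11: DEC max by 6): {max=-6, total=-14}
  after event 3 (t=18: INC count by 13): {count=13, max=-6, total=-14}
  after event 4 (t=22: INC total by 7): {count=13, max=-6, total=-7}

Answer: {count=13, max=-6, total=-7}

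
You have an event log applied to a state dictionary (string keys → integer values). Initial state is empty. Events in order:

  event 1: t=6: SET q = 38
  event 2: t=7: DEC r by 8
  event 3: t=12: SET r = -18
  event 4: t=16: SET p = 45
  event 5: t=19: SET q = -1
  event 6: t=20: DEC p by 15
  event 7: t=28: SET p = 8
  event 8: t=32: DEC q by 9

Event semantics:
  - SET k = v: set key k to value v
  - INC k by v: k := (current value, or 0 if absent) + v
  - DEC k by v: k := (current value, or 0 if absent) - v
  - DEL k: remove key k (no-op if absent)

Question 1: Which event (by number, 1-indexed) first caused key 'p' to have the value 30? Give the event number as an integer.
Looking for first event where p becomes 30:
  event 4: p = 45
  event 5: p = 45
  event 6: p 45 -> 30  <-- first match

Answer: 6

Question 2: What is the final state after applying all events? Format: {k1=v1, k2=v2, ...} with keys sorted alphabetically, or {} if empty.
  after event 1 (t=6: SET q = 38): {q=38}
  after event 2 (t=7: DEC r by 8): {q=38, r=-8}
  after event 3 (t=12: SET r = -18): {q=38, r=-18}
  after event 4 (t=16: SET p = 45): {p=45, q=38, r=-18}
  after event 5 (t=19: SET q = -1): {p=45, q=-1, r=-18}
  after event 6 (t=20: DEC p by 15): {p=30, q=-1, r=-18}
  after event 7 (t=28: SET p = 8): {p=8, q=-1, r=-18}
  after event 8 (t=32: DEC q by 9): {p=8, q=-10, r=-18}

Answer: {p=8, q=-10, r=-18}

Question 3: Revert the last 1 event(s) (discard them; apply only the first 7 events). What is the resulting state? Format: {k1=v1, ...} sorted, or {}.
Keep first 7 events (discard last 1):
  after event 1 (t=6: SET q = 38): {q=38}
  after event 2 (t=7: DEC r by 8): {q=38, r=-8}
  after event 3 (t=12: SET r = -18): {q=38, r=-18}
  after event 4 (t=16: SET p = 45): {p=45, q=38, r=-18}
  after event 5 (t=19: SET q = -1): {p=45, q=-1, r=-18}
  after event 6 (t=20: DEC p by 15): {p=30, q=-1, r=-18}
  after event 7 (t=28: SET p = 8): {p=8, q=-1, r=-18}

Answer: {p=8, q=-1, r=-18}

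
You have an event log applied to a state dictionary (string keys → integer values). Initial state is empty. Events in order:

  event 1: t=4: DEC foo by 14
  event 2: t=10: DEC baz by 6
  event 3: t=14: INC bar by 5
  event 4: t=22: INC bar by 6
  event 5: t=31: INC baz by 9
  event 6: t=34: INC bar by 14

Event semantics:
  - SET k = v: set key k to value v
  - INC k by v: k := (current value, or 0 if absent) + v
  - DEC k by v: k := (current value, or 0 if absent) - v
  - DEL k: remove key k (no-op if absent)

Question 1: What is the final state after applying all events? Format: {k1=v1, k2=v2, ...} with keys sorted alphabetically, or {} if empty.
  after event 1 (t=4: DEC foo by 14): {foo=-14}
  after event 2 (t=10: DEC baz by 6): {baz=-6, foo=-14}
  after event 3 (t=14: INC bar by 5): {bar=5, baz=-6, foo=-14}
  after event 4 (t=22: INC bar by 6): {bar=11, baz=-6, foo=-14}
  after event 5 (t=31: INC baz by 9): {bar=11, baz=3, foo=-14}
  after event 6 (t=34: INC bar by 14): {bar=25, baz=3, foo=-14}

Answer: {bar=25, baz=3, foo=-14}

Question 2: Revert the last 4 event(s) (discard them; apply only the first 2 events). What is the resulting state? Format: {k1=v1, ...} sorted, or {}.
Answer: {baz=-6, foo=-14}

Derivation:
Keep first 2 events (discard last 4):
  after event 1 (t=4: DEC foo by 14): {foo=-14}
  after event 2 (t=10: DEC baz by 6): {baz=-6, foo=-14}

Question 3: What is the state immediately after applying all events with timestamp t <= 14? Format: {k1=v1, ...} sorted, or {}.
Answer: {bar=5, baz=-6, foo=-14}

Derivation:
Apply events with t <= 14 (3 events):
  after event 1 (t=4: DEC foo by 14): {foo=-14}
  after event 2 (t=10: DEC baz by 6): {baz=-6, foo=-14}
  after event 3 (t=14: INC bar by 5): {bar=5, baz=-6, foo=-14}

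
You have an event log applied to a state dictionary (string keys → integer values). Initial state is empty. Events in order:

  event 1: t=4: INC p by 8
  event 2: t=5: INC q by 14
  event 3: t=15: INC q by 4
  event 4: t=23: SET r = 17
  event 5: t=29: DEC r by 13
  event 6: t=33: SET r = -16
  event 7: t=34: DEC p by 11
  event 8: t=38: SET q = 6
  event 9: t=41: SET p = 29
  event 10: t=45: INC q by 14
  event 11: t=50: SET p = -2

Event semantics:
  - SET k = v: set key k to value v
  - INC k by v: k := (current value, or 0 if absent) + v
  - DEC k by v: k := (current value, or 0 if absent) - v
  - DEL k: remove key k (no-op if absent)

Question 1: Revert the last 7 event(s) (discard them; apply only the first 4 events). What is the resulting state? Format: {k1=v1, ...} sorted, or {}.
Answer: {p=8, q=18, r=17}

Derivation:
Keep first 4 events (discard last 7):
  after event 1 (t=4: INC p by 8): {p=8}
  after event 2 (t=5: INC q by 14): {p=8, q=14}
  after event 3 (t=15: INC q by 4): {p=8, q=18}
  after event 4 (t=23: SET r = 17): {p=8, q=18, r=17}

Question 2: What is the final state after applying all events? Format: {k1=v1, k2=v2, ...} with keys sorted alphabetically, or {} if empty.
  after event 1 (t=4: INC p by 8): {p=8}
  after event 2 (t=5: INC q by 14): {p=8, q=14}
  after event 3 (t=15: INC q by 4): {p=8, q=18}
  after event 4 (t=23: SET r = 17): {p=8, q=18, r=17}
  after event 5 (t=29: DEC r by 13): {p=8, q=18, r=4}
  after event 6 (t=33: SET r = -16): {p=8, q=18, r=-16}
  after event 7 (t=34: DEC p by 11): {p=-3, q=18, r=-16}
  after event 8 (t=38: SET q = 6): {p=-3, q=6, r=-16}
  after event 9 (t=41: SET p = 29): {p=29, q=6, r=-16}
  after event 10 (t=45: INC q by 14): {p=29, q=20, r=-16}
  after event 11 (t=50: SET p = -2): {p=-2, q=20, r=-16}

Answer: {p=-2, q=20, r=-16}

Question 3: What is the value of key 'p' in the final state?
Track key 'p' through all 11 events:
  event 1 (t=4: INC p by 8): p (absent) -> 8
  event 2 (t=5: INC q by 14): p unchanged
  event 3 (t=15: INC q by 4): p unchanged
  event 4 (t=23: SET r = 17): p unchanged
  event 5 (t=29: DEC r by 13): p unchanged
  event 6 (t=33: SET r = -16): p unchanged
  event 7 (t=34: DEC p by 11): p 8 -> -3
  event 8 (t=38: SET q = 6): p unchanged
  event 9 (t=41: SET p = 29): p -3 -> 29
  event 10 (t=45: INC q by 14): p unchanged
  event 11 (t=50: SET p = -2): p 29 -> -2
Final: p = -2

Answer: -2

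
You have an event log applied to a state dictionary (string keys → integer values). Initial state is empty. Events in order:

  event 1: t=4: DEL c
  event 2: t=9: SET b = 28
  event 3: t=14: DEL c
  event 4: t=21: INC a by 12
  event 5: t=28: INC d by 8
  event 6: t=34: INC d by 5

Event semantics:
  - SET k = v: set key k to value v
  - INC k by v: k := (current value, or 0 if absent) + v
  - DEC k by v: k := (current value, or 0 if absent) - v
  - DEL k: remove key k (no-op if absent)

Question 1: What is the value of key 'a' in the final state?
Answer: 12

Derivation:
Track key 'a' through all 6 events:
  event 1 (t=4: DEL c): a unchanged
  event 2 (t=9: SET b = 28): a unchanged
  event 3 (t=14: DEL c): a unchanged
  event 4 (t=21: INC a by 12): a (absent) -> 12
  event 5 (t=28: INC d by 8): a unchanged
  event 6 (t=34: INC d by 5): a unchanged
Final: a = 12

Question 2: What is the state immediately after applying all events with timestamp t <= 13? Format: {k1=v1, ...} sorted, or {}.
Answer: {b=28}

Derivation:
Apply events with t <= 13 (2 events):
  after event 1 (t=4: DEL c): {}
  after event 2 (t=9: SET b = 28): {b=28}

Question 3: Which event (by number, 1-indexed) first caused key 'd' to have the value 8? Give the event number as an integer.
Looking for first event where d becomes 8:
  event 5: d (absent) -> 8  <-- first match

Answer: 5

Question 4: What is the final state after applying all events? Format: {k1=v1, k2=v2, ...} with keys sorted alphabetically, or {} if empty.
  after event 1 (t=4: DEL c): {}
  after event 2 (t=9: SET b = 28): {b=28}
  after event 3 (t=14: DEL c): {b=28}
  after event 4 (t=21: INC a by 12): {a=12, b=28}
  after event 5 (t=28: INC d by 8): {a=12, b=28, d=8}
  after event 6 (t=34: INC d by 5): {a=12, b=28, d=13}

Answer: {a=12, b=28, d=13}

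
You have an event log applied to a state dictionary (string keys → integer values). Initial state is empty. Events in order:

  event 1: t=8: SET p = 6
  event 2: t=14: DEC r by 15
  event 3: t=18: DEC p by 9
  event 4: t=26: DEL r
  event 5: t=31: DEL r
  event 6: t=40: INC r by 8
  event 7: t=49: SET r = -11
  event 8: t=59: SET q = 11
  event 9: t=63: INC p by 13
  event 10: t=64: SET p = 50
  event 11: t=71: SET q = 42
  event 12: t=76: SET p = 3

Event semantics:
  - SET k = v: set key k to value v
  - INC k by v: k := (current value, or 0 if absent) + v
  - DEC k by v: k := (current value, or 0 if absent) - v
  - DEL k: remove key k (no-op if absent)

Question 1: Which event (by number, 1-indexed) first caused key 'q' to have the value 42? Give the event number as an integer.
Looking for first event where q becomes 42:
  event 8: q = 11
  event 9: q = 11
  event 10: q = 11
  event 11: q 11 -> 42  <-- first match

Answer: 11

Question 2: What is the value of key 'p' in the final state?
Track key 'p' through all 12 events:
  event 1 (t=8: SET p = 6): p (absent) -> 6
  event 2 (t=14: DEC r by 15): p unchanged
  event 3 (t=18: DEC p by 9): p 6 -> -3
  event 4 (t=26: DEL r): p unchanged
  event 5 (t=31: DEL r): p unchanged
  event 6 (t=40: INC r by 8): p unchanged
  event 7 (t=49: SET r = -11): p unchanged
  event 8 (t=59: SET q = 11): p unchanged
  event 9 (t=63: INC p by 13): p -3 -> 10
  event 10 (t=64: SET p = 50): p 10 -> 50
  event 11 (t=71: SET q = 42): p unchanged
  event 12 (t=76: SET p = 3): p 50 -> 3
Final: p = 3

Answer: 3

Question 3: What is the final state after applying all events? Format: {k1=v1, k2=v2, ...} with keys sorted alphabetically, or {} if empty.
Answer: {p=3, q=42, r=-11}

Derivation:
  after event 1 (t=8: SET p = 6): {p=6}
  after event 2 (t=14: DEC r by 15): {p=6, r=-15}
  after event 3 (t=18: DEC p by 9): {p=-3, r=-15}
  after event 4 (t=26: DEL r): {p=-3}
  after event 5 (t=31: DEL r): {p=-3}
  after event 6 (t=40: INC r by 8): {p=-3, r=8}
  after event 7 (t=49: SET r = -11): {p=-3, r=-11}
  after event 8 (t=59: SET q = 11): {p=-3, q=11, r=-11}
  after event 9 (t=63: INC p by 13): {p=10, q=11, r=-11}
  after event 10 (t=64: SET p = 50): {p=50, q=11, r=-11}
  after event 11 (t=71: SET q = 42): {p=50, q=42, r=-11}
  after event 12 (t=76: SET p = 3): {p=3, q=42, r=-11}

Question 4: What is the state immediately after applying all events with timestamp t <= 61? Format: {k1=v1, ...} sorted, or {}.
Answer: {p=-3, q=11, r=-11}

Derivation:
Apply events with t <= 61 (8 events):
  after event 1 (t=8: SET p = 6): {p=6}
  after event 2 (t=14: DEC r by 15): {p=6, r=-15}
  after event 3 (t=18: DEC p by 9): {p=-3, r=-15}
  after event 4 (t=26: DEL r): {p=-3}
  after event 5 (t=31: DEL r): {p=-3}
  after event 6 (t=40: INC r by 8): {p=-3, r=8}
  after event 7 (t=49: SET r = -11): {p=-3, r=-11}
  after event 8 (t=59: SET q = 11): {p=-3, q=11, r=-11}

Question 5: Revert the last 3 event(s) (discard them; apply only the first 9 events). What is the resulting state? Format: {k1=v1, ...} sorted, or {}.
Answer: {p=10, q=11, r=-11}

Derivation:
Keep first 9 events (discard last 3):
  after event 1 (t=8: SET p = 6): {p=6}
  after event 2 (t=14: DEC r by 15): {p=6, r=-15}
  after event 3 (t=18: DEC p by 9): {p=-3, r=-15}
  after event 4 (t=26: DEL r): {p=-3}
  after event 5 (t=31: DEL r): {p=-3}
  after event 6 (t=40: INC r by 8): {p=-3, r=8}
  after event 7 (t=49: SET r = -11): {p=-3, r=-11}
  after event 8 (t=59: SET q = 11): {p=-3, q=11, r=-11}
  after event 9 (t=63: INC p by 13): {p=10, q=11, r=-11}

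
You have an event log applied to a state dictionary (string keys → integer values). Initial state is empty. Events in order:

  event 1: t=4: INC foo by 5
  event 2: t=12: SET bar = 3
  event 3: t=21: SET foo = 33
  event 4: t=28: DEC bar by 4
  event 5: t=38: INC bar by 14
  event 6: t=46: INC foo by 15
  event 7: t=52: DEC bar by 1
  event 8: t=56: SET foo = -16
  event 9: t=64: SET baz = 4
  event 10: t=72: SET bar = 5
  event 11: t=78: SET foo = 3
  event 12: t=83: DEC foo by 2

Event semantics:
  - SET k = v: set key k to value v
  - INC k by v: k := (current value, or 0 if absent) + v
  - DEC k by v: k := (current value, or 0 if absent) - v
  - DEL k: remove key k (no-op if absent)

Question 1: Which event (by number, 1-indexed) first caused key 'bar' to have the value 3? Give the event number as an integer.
Looking for first event where bar becomes 3:
  event 2: bar (absent) -> 3  <-- first match

Answer: 2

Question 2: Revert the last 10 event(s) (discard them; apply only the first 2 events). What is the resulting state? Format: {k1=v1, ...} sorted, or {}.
Keep first 2 events (discard last 10):
  after event 1 (t=4: INC foo by 5): {foo=5}
  after event 2 (t=12: SET bar = 3): {bar=3, foo=5}

Answer: {bar=3, foo=5}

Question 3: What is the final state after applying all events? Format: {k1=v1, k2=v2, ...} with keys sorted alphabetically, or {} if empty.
  after event 1 (t=4: INC foo by 5): {foo=5}
  after event 2 (t=12: SET bar = 3): {bar=3, foo=5}
  after event 3 (t=21: SET foo = 33): {bar=3, foo=33}
  after event 4 (t=28: DEC bar by 4): {bar=-1, foo=33}
  after event 5 (t=38: INC bar by 14): {bar=13, foo=33}
  after event 6 (t=46: INC foo by 15): {bar=13, foo=48}
  after event 7 (t=52: DEC bar by 1): {bar=12, foo=48}
  after event 8 (t=56: SET foo = -16): {bar=12, foo=-16}
  after event 9 (t=64: SET baz = 4): {bar=12, baz=4, foo=-16}
  after event 10 (t=72: SET bar = 5): {bar=5, baz=4, foo=-16}
  after event 11 (t=78: SET foo = 3): {bar=5, baz=4, foo=3}
  after event 12 (t=83: DEC foo by 2): {bar=5, baz=4, foo=1}

Answer: {bar=5, baz=4, foo=1}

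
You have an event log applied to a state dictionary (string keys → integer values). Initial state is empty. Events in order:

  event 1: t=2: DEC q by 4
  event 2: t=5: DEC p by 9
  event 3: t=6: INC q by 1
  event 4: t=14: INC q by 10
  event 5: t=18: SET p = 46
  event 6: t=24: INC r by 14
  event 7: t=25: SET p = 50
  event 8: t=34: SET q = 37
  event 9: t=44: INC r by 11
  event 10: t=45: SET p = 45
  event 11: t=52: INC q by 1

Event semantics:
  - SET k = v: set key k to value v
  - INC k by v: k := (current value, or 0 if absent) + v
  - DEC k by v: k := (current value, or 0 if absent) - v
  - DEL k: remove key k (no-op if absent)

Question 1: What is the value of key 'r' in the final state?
Answer: 25

Derivation:
Track key 'r' through all 11 events:
  event 1 (t=2: DEC q by 4): r unchanged
  event 2 (t=5: DEC p by 9): r unchanged
  event 3 (t=6: INC q by 1): r unchanged
  event 4 (t=14: INC q by 10): r unchanged
  event 5 (t=18: SET p = 46): r unchanged
  event 6 (t=24: INC r by 14): r (absent) -> 14
  event 7 (t=25: SET p = 50): r unchanged
  event 8 (t=34: SET q = 37): r unchanged
  event 9 (t=44: INC r by 11): r 14 -> 25
  event 10 (t=45: SET p = 45): r unchanged
  event 11 (t=52: INC q by 1): r unchanged
Final: r = 25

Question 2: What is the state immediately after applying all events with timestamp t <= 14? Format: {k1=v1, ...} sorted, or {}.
Answer: {p=-9, q=7}

Derivation:
Apply events with t <= 14 (4 events):
  after event 1 (t=2: DEC q by 4): {q=-4}
  after event 2 (t=5: DEC p by 9): {p=-9, q=-4}
  after event 3 (t=6: INC q by 1): {p=-9, q=-3}
  after event 4 (t=14: INC q by 10): {p=-9, q=7}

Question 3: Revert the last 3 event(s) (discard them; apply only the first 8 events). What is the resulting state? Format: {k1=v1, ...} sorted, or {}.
Keep first 8 events (discard last 3):
  after event 1 (t=2: DEC q by 4): {q=-4}
  after event 2 (t=5: DEC p by 9): {p=-9, q=-4}
  after event 3 (t=6: INC q by 1): {p=-9, q=-3}
  after event 4 (t=14: INC q by 10): {p=-9, q=7}
  after event 5 (t=18: SET p = 46): {p=46, q=7}
  after event 6 (t=24: INC r by 14): {p=46, q=7, r=14}
  after event 7 (t=25: SET p = 50): {p=50, q=7, r=14}
  after event 8 (t=34: SET q = 37): {p=50, q=37, r=14}

Answer: {p=50, q=37, r=14}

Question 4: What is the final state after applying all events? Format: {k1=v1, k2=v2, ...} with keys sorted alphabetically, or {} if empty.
Answer: {p=45, q=38, r=25}

Derivation:
  after event 1 (t=2: DEC q by 4): {q=-4}
  after event 2 (t=5: DEC p by 9): {p=-9, q=-4}
  after event 3 (t=6: INC q by 1): {p=-9, q=-3}
  after event 4 (t=14: INC q by 10): {p=-9, q=7}
  after event 5 (t=18: SET p = 46): {p=46, q=7}
  after event 6 (t=24: INC r by 14): {p=46, q=7, r=14}
  after event 7 (t=25: SET p = 50): {p=50, q=7, r=14}
  after event 8 (t=34: SET q = 37): {p=50, q=37, r=14}
  after event 9 (t=44: INC r by 11): {p=50, q=37, r=25}
  after event 10 (t=45: SET p = 45): {p=45, q=37, r=25}
  after event 11 (t=52: INC q by 1): {p=45, q=38, r=25}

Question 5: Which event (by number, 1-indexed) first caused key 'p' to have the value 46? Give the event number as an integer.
Looking for first event where p becomes 46:
  event 2: p = -9
  event 3: p = -9
  event 4: p = -9
  event 5: p -9 -> 46  <-- first match

Answer: 5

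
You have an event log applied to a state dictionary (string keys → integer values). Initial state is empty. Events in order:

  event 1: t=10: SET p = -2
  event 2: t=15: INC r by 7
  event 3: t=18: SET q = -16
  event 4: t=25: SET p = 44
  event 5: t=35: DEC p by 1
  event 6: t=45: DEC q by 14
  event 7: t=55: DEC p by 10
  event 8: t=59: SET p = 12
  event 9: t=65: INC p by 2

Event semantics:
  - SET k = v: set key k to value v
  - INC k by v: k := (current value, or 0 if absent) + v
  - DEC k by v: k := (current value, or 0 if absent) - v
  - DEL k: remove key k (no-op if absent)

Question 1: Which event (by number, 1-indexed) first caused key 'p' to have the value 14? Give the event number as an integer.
Looking for first event where p becomes 14:
  event 1: p = -2
  event 2: p = -2
  event 3: p = -2
  event 4: p = 44
  event 5: p = 43
  event 6: p = 43
  event 7: p = 33
  event 8: p = 12
  event 9: p 12 -> 14  <-- first match

Answer: 9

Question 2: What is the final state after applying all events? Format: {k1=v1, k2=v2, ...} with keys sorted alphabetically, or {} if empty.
Answer: {p=14, q=-30, r=7}

Derivation:
  after event 1 (t=10: SET p = -2): {p=-2}
  after event 2 (t=15: INC r by 7): {p=-2, r=7}
  after event 3 (t=18: SET q = -16): {p=-2, q=-16, r=7}
  after event 4 (t=25: SET p = 44): {p=44, q=-16, r=7}
  after event 5 (t=35: DEC p by 1): {p=43, q=-16, r=7}
  after event 6 (t=45: DEC q by 14): {p=43, q=-30, r=7}
  after event 7 (t=55: DEC p by 10): {p=33, q=-30, r=7}
  after event 8 (t=59: SET p = 12): {p=12, q=-30, r=7}
  after event 9 (t=65: INC p by 2): {p=14, q=-30, r=7}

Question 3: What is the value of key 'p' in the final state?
Answer: 14

Derivation:
Track key 'p' through all 9 events:
  event 1 (t=10: SET p = -2): p (absent) -> -2
  event 2 (t=15: INC r by 7): p unchanged
  event 3 (t=18: SET q = -16): p unchanged
  event 4 (t=25: SET p = 44): p -2 -> 44
  event 5 (t=35: DEC p by 1): p 44 -> 43
  event 6 (t=45: DEC q by 14): p unchanged
  event 7 (t=55: DEC p by 10): p 43 -> 33
  event 8 (t=59: SET p = 12): p 33 -> 12
  event 9 (t=65: INC p by 2): p 12 -> 14
Final: p = 14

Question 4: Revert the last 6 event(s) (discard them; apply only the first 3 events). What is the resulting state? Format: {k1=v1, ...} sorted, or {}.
Keep first 3 events (discard last 6):
  after event 1 (t=10: SET p = -2): {p=-2}
  after event 2 (t=15: INC r by 7): {p=-2, r=7}
  after event 3 (t=18: SET q = -16): {p=-2, q=-16, r=7}

Answer: {p=-2, q=-16, r=7}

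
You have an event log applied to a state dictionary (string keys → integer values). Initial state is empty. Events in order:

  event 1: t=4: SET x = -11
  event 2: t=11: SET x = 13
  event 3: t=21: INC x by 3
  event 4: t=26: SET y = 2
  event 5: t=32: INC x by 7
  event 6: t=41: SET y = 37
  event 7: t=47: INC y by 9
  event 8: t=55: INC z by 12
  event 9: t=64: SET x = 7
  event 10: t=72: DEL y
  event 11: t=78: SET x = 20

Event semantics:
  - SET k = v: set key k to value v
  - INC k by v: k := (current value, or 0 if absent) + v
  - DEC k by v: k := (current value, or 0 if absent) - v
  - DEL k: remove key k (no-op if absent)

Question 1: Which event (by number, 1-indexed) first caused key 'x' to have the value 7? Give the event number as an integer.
Answer: 9

Derivation:
Looking for first event where x becomes 7:
  event 1: x = -11
  event 2: x = 13
  event 3: x = 16
  event 4: x = 16
  event 5: x = 23
  event 6: x = 23
  event 7: x = 23
  event 8: x = 23
  event 9: x 23 -> 7  <-- first match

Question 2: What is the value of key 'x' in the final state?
Answer: 20

Derivation:
Track key 'x' through all 11 events:
  event 1 (t=4: SET x = -11): x (absent) -> -11
  event 2 (t=11: SET x = 13): x -11 -> 13
  event 3 (t=21: INC x by 3): x 13 -> 16
  event 4 (t=26: SET y = 2): x unchanged
  event 5 (t=32: INC x by 7): x 16 -> 23
  event 6 (t=41: SET y = 37): x unchanged
  event 7 (t=47: INC y by 9): x unchanged
  event 8 (t=55: INC z by 12): x unchanged
  event 9 (t=64: SET x = 7): x 23 -> 7
  event 10 (t=72: DEL y): x unchanged
  event 11 (t=78: SET x = 20): x 7 -> 20
Final: x = 20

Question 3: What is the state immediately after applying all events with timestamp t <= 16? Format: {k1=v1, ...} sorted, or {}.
Apply events with t <= 16 (2 events):
  after event 1 (t=4: SET x = -11): {x=-11}
  after event 2 (t=11: SET x = 13): {x=13}

Answer: {x=13}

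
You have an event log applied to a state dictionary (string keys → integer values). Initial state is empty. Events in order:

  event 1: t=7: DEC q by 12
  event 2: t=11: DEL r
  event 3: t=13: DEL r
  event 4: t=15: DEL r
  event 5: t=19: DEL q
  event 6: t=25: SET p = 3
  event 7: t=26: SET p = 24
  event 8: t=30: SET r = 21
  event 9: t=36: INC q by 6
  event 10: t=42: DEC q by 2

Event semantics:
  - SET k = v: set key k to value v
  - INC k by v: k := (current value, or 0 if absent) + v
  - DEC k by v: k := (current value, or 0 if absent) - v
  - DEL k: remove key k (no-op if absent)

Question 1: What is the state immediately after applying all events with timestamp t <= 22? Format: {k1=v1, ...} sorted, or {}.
Answer: {}

Derivation:
Apply events with t <= 22 (5 events):
  after event 1 (t=7: DEC q by 12): {q=-12}
  after event 2 (t=11: DEL r): {q=-12}
  after event 3 (t=13: DEL r): {q=-12}
  after event 4 (t=15: DEL r): {q=-12}
  after event 5 (t=19: DEL q): {}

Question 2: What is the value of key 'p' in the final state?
Track key 'p' through all 10 events:
  event 1 (t=7: DEC q by 12): p unchanged
  event 2 (t=11: DEL r): p unchanged
  event 3 (t=13: DEL r): p unchanged
  event 4 (t=15: DEL r): p unchanged
  event 5 (t=19: DEL q): p unchanged
  event 6 (t=25: SET p = 3): p (absent) -> 3
  event 7 (t=26: SET p = 24): p 3 -> 24
  event 8 (t=30: SET r = 21): p unchanged
  event 9 (t=36: INC q by 6): p unchanged
  event 10 (t=42: DEC q by 2): p unchanged
Final: p = 24

Answer: 24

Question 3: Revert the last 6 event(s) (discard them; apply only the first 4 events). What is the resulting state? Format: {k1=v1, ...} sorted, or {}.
Keep first 4 events (discard last 6):
  after event 1 (t=7: DEC q by 12): {q=-12}
  after event 2 (t=11: DEL r): {q=-12}
  after event 3 (t=13: DEL r): {q=-12}
  after event 4 (t=15: DEL r): {q=-12}

Answer: {q=-12}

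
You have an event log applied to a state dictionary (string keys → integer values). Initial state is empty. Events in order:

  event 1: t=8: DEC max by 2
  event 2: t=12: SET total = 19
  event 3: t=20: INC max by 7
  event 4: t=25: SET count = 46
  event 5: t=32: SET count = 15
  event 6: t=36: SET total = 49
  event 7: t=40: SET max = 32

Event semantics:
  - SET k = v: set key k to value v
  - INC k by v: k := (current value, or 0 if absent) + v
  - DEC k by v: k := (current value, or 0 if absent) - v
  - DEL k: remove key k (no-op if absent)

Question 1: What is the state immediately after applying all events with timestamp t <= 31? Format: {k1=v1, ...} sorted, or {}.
Answer: {count=46, max=5, total=19}

Derivation:
Apply events with t <= 31 (4 events):
  after event 1 (t=8: DEC max by 2): {max=-2}
  after event 2 (t=12: SET total = 19): {max=-2, total=19}
  after event 3 (t=20: INC max by 7): {max=5, total=19}
  after event 4 (t=25: SET count = 46): {count=46, max=5, total=19}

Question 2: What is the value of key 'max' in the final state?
Answer: 32

Derivation:
Track key 'max' through all 7 events:
  event 1 (t=8: DEC max by 2): max (absent) -> -2
  event 2 (t=12: SET total = 19): max unchanged
  event 3 (t=20: INC max by 7): max -2 -> 5
  event 4 (t=25: SET count = 46): max unchanged
  event 5 (t=32: SET count = 15): max unchanged
  event 6 (t=36: SET total = 49): max unchanged
  event 7 (t=40: SET max = 32): max 5 -> 32
Final: max = 32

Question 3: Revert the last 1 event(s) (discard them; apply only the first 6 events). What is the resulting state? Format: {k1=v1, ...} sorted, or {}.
Answer: {count=15, max=5, total=49}

Derivation:
Keep first 6 events (discard last 1):
  after event 1 (t=8: DEC max by 2): {max=-2}
  after event 2 (t=12: SET total = 19): {max=-2, total=19}
  after event 3 (t=20: INC max by 7): {max=5, total=19}
  after event 4 (t=25: SET count = 46): {count=46, max=5, total=19}
  after event 5 (t=32: SET count = 15): {count=15, max=5, total=19}
  after event 6 (t=36: SET total = 49): {count=15, max=5, total=49}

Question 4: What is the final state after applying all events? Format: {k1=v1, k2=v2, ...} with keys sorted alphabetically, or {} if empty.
  after event 1 (t=8: DEC max by 2): {max=-2}
  after event 2 (t=12: SET total = 19): {max=-2, total=19}
  after event 3 (t=20: INC max by 7): {max=5, total=19}
  after event 4 (t=25: SET count = 46): {count=46, max=5, total=19}
  after event 5 (t=32: SET count = 15): {count=15, max=5, total=19}
  after event 6 (t=36: SET total = 49): {count=15, max=5, total=49}
  after event 7 (t=40: SET max = 32): {count=15, max=32, total=49}

Answer: {count=15, max=32, total=49}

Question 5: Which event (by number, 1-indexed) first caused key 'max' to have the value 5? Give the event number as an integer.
Looking for first event where max becomes 5:
  event 1: max = -2
  event 2: max = -2
  event 3: max -2 -> 5  <-- first match

Answer: 3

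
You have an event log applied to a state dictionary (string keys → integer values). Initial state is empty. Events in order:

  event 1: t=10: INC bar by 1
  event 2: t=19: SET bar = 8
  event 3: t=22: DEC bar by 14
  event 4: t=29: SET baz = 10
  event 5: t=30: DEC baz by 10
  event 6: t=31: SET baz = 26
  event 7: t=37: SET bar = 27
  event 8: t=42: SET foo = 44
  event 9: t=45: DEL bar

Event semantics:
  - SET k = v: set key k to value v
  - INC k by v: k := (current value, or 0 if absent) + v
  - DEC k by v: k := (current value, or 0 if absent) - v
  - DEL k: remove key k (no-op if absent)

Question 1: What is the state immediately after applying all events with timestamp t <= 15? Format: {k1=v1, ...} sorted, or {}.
Apply events with t <= 15 (1 events):
  after event 1 (t=10: INC bar by 1): {bar=1}

Answer: {bar=1}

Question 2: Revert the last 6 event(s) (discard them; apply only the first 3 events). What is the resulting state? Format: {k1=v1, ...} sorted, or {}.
Keep first 3 events (discard last 6):
  after event 1 (t=10: INC bar by 1): {bar=1}
  after event 2 (t=19: SET bar = 8): {bar=8}
  after event 3 (t=22: DEC bar by 14): {bar=-6}

Answer: {bar=-6}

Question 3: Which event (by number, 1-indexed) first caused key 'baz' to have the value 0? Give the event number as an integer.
Answer: 5

Derivation:
Looking for first event where baz becomes 0:
  event 4: baz = 10
  event 5: baz 10 -> 0  <-- first match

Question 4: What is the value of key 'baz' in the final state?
Answer: 26

Derivation:
Track key 'baz' through all 9 events:
  event 1 (t=10: INC bar by 1): baz unchanged
  event 2 (t=19: SET bar = 8): baz unchanged
  event 3 (t=22: DEC bar by 14): baz unchanged
  event 4 (t=29: SET baz = 10): baz (absent) -> 10
  event 5 (t=30: DEC baz by 10): baz 10 -> 0
  event 6 (t=31: SET baz = 26): baz 0 -> 26
  event 7 (t=37: SET bar = 27): baz unchanged
  event 8 (t=42: SET foo = 44): baz unchanged
  event 9 (t=45: DEL bar): baz unchanged
Final: baz = 26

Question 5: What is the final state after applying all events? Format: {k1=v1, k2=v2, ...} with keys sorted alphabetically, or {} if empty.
  after event 1 (t=10: INC bar by 1): {bar=1}
  after event 2 (t=19: SET bar = 8): {bar=8}
  after event 3 (t=22: DEC bar by 14): {bar=-6}
  after event 4 (t=29: SET baz = 10): {bar=-6, baz=10}
  after event 5 (t=30: DEC baz by 10): {bar=-6, baz=0}
  after event 6 (t=31: SET baz = 26): {bar=-6, baz=26}
  after event 7 (t=37: SET bar = 27): {bar=27, baz=26}
  after event 8 (t=42: SET foo = 44): {bar=27, baz=26, foo=44}
  after event 9 (t=45: DEL bar): {baz=26, foo=44}

Answer: {baz=26, foo=44}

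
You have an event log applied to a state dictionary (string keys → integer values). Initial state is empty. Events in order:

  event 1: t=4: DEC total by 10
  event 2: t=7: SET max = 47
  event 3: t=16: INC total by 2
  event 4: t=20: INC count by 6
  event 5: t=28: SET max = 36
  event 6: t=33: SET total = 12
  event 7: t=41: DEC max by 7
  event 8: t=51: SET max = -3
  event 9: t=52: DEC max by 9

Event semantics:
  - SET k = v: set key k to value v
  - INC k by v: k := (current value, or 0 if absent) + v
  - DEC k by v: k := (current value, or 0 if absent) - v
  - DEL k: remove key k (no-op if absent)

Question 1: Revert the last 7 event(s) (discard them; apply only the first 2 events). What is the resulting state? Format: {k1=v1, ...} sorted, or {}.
Keep first 2 events (discard last 7):
  after event 1 (t=4: DEC total by 10): {total=-10}
  after event 2 (t=7: SET max = 47): {max=47, total=-10}

Answer: {max=47, total=-10}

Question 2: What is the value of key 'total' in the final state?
Track key 'total' through all 9 events:
  event 1 (t=4: DEC total by 10): total (absent) -> -10
  event 2 (t=7: SET max = 47): total unchanged
  event 3 (t=16: INC total by 2): total -10 -> -8
  event 4 (t=20: INC count by 6): total unchanged
  event 5 (t=28: SET max = 36): total unchanged
  event 6 (t=33: SET total = 12): total -8 -> 12
  event 7 (t=41: DEC max by 7): total unchanged
  event 8 (t=51: SET max = -3): total unchanged
  event 9 (t=52: DEC max by 9): total unchanged
Final: total = 12

Answer: 12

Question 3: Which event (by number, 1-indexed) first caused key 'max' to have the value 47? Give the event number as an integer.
Answer: 2

Derivation:
Looking for first event where max becomes 47:
  event 2: max (absent) -> 47  <-- first match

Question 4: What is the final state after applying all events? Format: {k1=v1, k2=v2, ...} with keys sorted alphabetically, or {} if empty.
  after event 1 (t=4: DEC total by 10): {total=-10}
  after event 2 (t=7: SET max = 47): {max=47, total=-10}
  after event 3 (t=16: INC total by 2): {max=47, total=-8}
  after event 4 (t=20: INC count by 6): {count=6, max=47, total=-8}
  after event 5 (t=28: SET max = 36): {count=6, max=36, total=-8}
  after event 6 (t=33: SET total = 12): {count=6, max=36, total=12}
  after event 7 (t=41: DEC max by 7): {count=6, max=29, total=12}
  after event 8 (t=51: SET max = -3): {count=6, max=-3, total=12}
  after event 9 (t=52: DEC max by 9): {count=6, max=-12, total=12}

Answer: {count=6, max=-12, total=12}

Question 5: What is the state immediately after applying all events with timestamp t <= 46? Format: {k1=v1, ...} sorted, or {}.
Answer: {count=6, max=29, total=12}

Derivation:
Apply events with t <= 46 (7 events):
  after event 1 (t=4: DEC total by 10): {total=-10}
  after event 2 (t=7: SET max = 47): {max=47, total=-10}
  after event 3 (t=16: INC total by 2): {max=47, total=-8}
  after event 4 (t=20: INC count by 6): {count=6, max=47, total=-8}
  after event 5 (t=28: SET max = 36): {count=6, max=36, total=-8}
  after event 6 (t=33: SET total = 12): {count=6, max=36, total=12}
  after event 7 (t=41: DEC max by 7): {count=6, max=29, total=12}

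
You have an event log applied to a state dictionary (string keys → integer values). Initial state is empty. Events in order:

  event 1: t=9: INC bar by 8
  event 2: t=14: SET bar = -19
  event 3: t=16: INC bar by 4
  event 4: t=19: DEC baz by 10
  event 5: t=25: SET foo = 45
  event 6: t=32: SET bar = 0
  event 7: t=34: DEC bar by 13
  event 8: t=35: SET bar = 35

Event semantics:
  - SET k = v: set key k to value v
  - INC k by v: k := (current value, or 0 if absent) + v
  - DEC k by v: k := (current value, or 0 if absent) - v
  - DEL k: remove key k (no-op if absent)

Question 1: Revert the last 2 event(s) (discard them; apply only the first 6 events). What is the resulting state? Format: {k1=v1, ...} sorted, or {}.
Answer: {bar=0, baz=-10, foo=45}

Derivation:
Keep first 6 events (discard last 2):
  after event 1 (t=9: INC bar by 8): {bar=8}
  after event 2 (t=14: SET bar = -19): {bar=-19}
  after event 3 (t=16: INC bar by 4): {bar=-15}
  after event 4 (t=19: DEC baz by 10): {bar=-15, baz=-10}
  after event 5 (t=25: SET foo = 45): {bar=-15, baz=-10, foo=45}
  after event 6 (t=32: SET bar = 0): {bar=0, baz=-10, foo=45}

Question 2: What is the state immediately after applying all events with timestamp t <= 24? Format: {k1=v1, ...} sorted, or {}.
Apply events with t <= 24 (4 events):
  after event 1 (t=9: INC bar by 8): {bar=8}
  after event 2 (t=14: SET bar = -19): {bar=-19}
  after event 3 (t=16: INC bar by 4): {bar=-15}
  after event 4 (t=19: DEC baz by 10): {bar=-15, baz=-10}

Answer: {bar=-15, baz=-10}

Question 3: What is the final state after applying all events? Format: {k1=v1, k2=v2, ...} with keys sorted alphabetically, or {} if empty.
  after event 1 (t=9: INC bar by 8): {bar=8}
  after event 2 (t=14: SET bar = -19): {bar=-19}
  after event 3 (t=16: INC bar by 4): {bar=-15}
  after event 4 (t=19: DEC baz by 10): {bar=-15, baz=-10}
  after event 5 (t=25: SET foo = 45): {bar=-15, baz=-10, foo=45}
  after event 6 (t=32: SET bar = 0): {bar=0, baz=-10, foo=45}
  after event 7 (t=34: DEC bar by 13): {bar=-13, baz=-10, foo=45}
  after event 8 (t=35: SET bar = 35): {bar=35, baz=-10, foo=45}

Answer: {bar=35, baz=-10, foo=45}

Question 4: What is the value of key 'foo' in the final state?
Track key 'foo' through all 8 events:
  event 1 (t=9: INC bar by 8): foo unchanged
  event 2 (t=14: SET bar = -19): foo unchanged
  event 3 (t=16: INC bar by 4): foo unchanged
  event 4 (t=19: DEC baz by 10): foo unchanged
  event 5 (t=25: SET foo = 45): foo (absent) -> 45
  event 6 (t=32: SET bar = 0): foo unchanged
  event 7 (t=34: DEC bar by 13): foo unchanged
  event 8 (t=35: SET bar = 35): foo unchanged
Final: foo = 45

Answer: 45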